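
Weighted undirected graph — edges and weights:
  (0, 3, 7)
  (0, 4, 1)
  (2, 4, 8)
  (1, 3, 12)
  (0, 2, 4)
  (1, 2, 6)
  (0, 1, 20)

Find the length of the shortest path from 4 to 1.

Checking several routes:
4-0-3-1: 1 + 7 + 12 = 20
4-2-1: 8 + 6 = 14
4-0-2-1: 1 + 4 + 6 = 11
The minimum is 11.

11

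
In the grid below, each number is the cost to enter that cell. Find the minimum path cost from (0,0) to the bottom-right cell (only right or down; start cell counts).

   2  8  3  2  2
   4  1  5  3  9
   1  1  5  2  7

Take r0c0 → r1c0 → r1c1 → r2c1 → r2c2 → r2c3 → r2c4 for a total of 2 + 4 + 1 + 1 + 5 + 2 + 7 = 22.
(Top row then right column would cost 33.)

22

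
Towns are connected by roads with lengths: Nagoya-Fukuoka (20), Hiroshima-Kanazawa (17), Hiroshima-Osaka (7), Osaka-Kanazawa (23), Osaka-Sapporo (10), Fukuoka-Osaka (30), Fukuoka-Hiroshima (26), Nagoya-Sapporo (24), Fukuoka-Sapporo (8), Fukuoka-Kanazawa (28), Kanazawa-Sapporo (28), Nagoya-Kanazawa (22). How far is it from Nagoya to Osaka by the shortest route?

34

A few of the Nagoya→Osaka routes:
Nagoya - Fukuoka - Osaka: 20 + 30 = 50
Nagoya - Kanazawa - Hiroshima - Osaka: 22 + 17 + 7 = 46
Nagoya - Sapporo - Osaka: 24 + 10 = 34
Nagoya - Kanazawa - Osaka: 22 + 23 = 45
Nagoya - Fukuoka - Sapporo - Osaka: 20 + 8 + 10 = 38
The minimum is 34.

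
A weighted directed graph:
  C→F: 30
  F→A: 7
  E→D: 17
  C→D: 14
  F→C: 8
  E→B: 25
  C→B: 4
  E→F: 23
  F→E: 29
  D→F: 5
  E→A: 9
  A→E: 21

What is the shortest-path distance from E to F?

Routes from E to F:
E → D → F: 17 + 5 = 22
E → F: 23
Best route has total 22.

22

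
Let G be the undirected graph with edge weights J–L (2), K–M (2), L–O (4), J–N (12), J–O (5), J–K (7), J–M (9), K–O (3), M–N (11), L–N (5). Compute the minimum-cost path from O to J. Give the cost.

5

Checking several routes:
O → L → J: 4 + 2 = 6
O → K → J: 3 + 7 = 10
O → J: 5
Shortest: 5.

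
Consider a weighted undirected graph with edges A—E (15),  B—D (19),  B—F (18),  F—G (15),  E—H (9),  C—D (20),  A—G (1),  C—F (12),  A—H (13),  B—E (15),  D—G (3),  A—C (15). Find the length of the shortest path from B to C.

Some routes from B to C:
B → F → C: 18 + 12 = 30
B → D → G → A → C: 19 + 3 + 1 + 15 = 38
B → D → C: 19 + 20 = 39
B → E → A → C: 15 + 15 + 15 = 45
Best route has total 30.

30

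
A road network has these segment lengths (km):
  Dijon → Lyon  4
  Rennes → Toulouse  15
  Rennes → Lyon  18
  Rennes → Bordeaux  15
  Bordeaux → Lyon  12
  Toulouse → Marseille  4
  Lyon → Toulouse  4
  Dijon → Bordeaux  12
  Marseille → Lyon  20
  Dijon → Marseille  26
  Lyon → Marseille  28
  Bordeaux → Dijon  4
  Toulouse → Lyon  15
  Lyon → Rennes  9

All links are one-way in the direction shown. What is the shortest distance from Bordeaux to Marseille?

16

A few of the Bordeaux→Marseille routes:
Bordeaux - Lyon - Toulouse - Marseille: 12 + 4 + 4 = 20
Bordeaux - Dijon - Lyon - Toulouse - Marseille: 4 + 4 + 4 + 4 = 16
Bordeaux - Dijon - Marseille: 4 + 26 = 30
The minimum is 16 km.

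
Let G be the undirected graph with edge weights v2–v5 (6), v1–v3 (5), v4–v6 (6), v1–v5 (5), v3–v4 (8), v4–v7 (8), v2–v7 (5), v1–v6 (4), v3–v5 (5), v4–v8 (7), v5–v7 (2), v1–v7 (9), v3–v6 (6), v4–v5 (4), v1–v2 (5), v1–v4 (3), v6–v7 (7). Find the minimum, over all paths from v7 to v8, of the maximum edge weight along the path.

Comparing a few candidate routes:
v7→v5→v1→v3→v6→v4→v8: max(2, 5, 5, 6, 6, 7) = 7
v7→v5→v1→v4→v8: max(2, 5, 3, 7) = 7
v7→v5→v4→v8: max(2, 4, 7) = 7
v7→v5→v1→v6→v4→v8: max(2, 5, 4, 6, 7) = 7
v7→v5→v3→v1→v4→v8: max(2, 5, 5, 3, 7) = 7
v7→v5→v3→v1→v6→v4→v8: max(2, 5, 5, 4, 6, 7) = 7
Smallest bottleneck: 7.

7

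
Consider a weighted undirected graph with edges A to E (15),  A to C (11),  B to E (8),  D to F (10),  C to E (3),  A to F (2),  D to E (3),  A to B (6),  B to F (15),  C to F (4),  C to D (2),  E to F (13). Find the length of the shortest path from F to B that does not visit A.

Candidate routes:
F → C → E → B: 4 + 3 + 8 = 15
F → B: 15
F → C → D → E → B: 4 + 2 + 3 + 8 = 17
F → D → C → E → B: 10 + 2 + 3 + 8 = 23
F → E → B: 13 + 8 = 21
F → D → E → B: 10 + 3 + 8 = 21
Shortest: 15.

15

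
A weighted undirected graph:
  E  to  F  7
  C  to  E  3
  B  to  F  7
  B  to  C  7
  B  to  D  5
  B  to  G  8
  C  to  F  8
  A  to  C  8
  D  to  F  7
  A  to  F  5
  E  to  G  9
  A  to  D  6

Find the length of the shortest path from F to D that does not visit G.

7

A few of the F→D routes:
F→B→D: 7 + 5 = 12
F→D: 7
F→C→B→D: 8 + 7 + 5 = 20
F→A→D: 5 + 6 = 11
The minimum is 7.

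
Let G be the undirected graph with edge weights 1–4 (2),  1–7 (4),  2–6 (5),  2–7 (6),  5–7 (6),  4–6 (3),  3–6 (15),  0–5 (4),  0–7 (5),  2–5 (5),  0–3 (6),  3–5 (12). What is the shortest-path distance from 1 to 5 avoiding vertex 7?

Routes from 1 to 5 avoiding 7:
1 → 4 → 6 → 2 → 5: 2 + 3 + 5 + 5 = 15
1 → 4 → 6 → 3 → 0 → 5: 2 + 3 + 15 + 6 + 4 = 30
1 → 4 → 6 → 3 → 5: 2 + 3 + 15 + 12 = 32
Shortest: 15.

15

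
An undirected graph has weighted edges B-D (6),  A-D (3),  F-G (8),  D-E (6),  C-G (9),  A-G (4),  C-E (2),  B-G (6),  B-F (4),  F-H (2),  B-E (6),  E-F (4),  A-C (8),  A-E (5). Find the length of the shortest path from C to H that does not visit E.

19

A few of the C→H routes:
C→G→A→D→B→F→H: 9 + 4 + 3 + 6 + 4 + 2 = 28
C→A→G→B→F→H: 8 + 4 + 6 + 4 + 2 = 24
C→A→G→F→H: 8 + 4 + 8 + 2 = 22
C→A→D→B→F→H: 8 + 3 + 6 + 4 + 2 = 23
C→G→F→H: 9 + 8 + 2 = 19
C→G→B→F→H: 9 + 6 + 4 + 2 = 21
Shortest: 19.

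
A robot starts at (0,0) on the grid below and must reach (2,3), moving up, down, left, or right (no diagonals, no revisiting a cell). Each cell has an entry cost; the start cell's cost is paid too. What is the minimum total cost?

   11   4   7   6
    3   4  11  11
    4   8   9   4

Path [0,0] [1,0] [1,1] [2,1] [2,2] [2,3]: 11 + 3 + 4 + 8 + 9 + 4 = 39.

39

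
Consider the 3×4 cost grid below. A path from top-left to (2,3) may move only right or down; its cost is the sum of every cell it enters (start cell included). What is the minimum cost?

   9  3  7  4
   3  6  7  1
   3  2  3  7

27

Path [0,0] [1,0] [2,0] [2,1] [2,2] [2,3]: 9 + 3 + 3 + 2 + 3 + 7 = 27.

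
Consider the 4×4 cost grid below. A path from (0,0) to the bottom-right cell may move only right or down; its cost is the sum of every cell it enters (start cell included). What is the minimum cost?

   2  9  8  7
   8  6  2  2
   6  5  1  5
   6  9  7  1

25

Cheapest: r0c0 r1c0 r1c1 r1c2 r2c2 r2c3 r3c3
  2 + 8 + 6 + 2 + 1 + 5 + 1 = 25
(Top row then right column would cost 34.)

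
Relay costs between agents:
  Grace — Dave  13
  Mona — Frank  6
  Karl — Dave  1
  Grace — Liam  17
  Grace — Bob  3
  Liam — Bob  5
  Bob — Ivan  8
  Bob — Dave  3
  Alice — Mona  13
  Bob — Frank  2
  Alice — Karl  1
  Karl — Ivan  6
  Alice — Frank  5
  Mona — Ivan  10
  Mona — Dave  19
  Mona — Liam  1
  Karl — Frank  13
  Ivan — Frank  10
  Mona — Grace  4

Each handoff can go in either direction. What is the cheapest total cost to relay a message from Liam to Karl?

Checking several routes:
Liam → Mona → Frank → Alice → Karl: 1 + 6 + 5 + 1 = 13
Liam → Bob → Dave → Karl: 5 + 3 + 1 = 9
Liam → Mona → Grace → Bob → Dave → Karl: 1 + 4 + 3 + 3 + 1 = 12
Liam → Mona → Frank → Bob → Dave → Karl: 1 + 6 + 2 + 3 + 1 = 13
Liam → Bob → Frank → Alice → Karl: 5 + 2 + 5 + 1 = 13
Shortest: 9.

9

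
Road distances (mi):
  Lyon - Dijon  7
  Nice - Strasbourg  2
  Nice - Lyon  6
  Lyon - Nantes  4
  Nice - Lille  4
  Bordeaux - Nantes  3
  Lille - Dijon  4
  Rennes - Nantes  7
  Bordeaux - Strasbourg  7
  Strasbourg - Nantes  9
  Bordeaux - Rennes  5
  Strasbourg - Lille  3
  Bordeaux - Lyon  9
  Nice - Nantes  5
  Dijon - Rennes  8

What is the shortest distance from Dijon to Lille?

A few of the Dijon→Lille routes:
Dijon→Lille: 4
Dijon→Lyon→Nice→Strasbourg→Lille: 7 + 6 + 2 + 3 = 18
Dijon→Lyon→Nice→Lille: 7 + 6 + 4 = 17
Best route has total 4 mi.

4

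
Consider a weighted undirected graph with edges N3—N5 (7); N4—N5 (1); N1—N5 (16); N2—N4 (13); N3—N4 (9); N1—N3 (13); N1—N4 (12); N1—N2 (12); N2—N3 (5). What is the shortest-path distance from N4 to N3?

8

Comparing a few candidate routes:
N4 → N3: 9
N4 → N2 → N3: 13 + 5 = 18
N4 → N5 → N3: 1 + 7 = 8
Shortest: 8.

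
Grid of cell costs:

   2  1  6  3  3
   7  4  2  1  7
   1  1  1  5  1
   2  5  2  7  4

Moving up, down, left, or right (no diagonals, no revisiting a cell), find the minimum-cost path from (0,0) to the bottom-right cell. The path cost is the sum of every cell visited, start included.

19

Path [0,0] -> [0,1] -> [1,1] -> [2,1] -> [2,2] -> [2,3] -> [2,4] -> [3,4]: 2 + 1 + 4 + 1 + 1 + 5 + 1 + 4 = 19.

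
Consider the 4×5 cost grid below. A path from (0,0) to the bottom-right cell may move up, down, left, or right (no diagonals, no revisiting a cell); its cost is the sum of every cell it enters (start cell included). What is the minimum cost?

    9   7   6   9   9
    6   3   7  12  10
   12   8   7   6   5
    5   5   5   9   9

52

Path [0,0] → [1,0] → [1,1] → [1,2] → [2,2] → [2,3] → [2,4] → [3,4]: 9 + 6 + 3 + 7 + 7 + 6 + 5 + 9 = 52.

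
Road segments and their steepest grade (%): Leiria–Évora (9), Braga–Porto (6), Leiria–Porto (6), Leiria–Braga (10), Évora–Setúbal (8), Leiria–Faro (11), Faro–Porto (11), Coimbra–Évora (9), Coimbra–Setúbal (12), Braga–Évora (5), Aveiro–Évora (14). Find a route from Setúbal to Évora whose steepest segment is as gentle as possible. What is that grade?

Routes from Setúbal to Évora:
Setúbal→Évora: max(8) = 8
Setúbal→Coimbra→Évora: max(12, 9) = 12
Best route has worst link 8%.

8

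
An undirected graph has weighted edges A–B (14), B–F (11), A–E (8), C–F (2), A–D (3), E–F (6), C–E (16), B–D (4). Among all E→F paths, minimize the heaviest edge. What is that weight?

6

Candidate routes:
E → F: max(6) = 6
E → A → D → B → F: max(8, 3, 4, 11) = 11
E → A → B → F: max(8, 14, 11) = 14
E → C → F: max(16, 2) = 16
Smallest bottleneck: 6.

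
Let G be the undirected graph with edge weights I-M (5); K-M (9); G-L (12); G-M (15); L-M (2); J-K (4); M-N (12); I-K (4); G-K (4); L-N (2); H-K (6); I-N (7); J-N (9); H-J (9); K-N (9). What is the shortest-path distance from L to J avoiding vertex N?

Some routes from L to J avoiding N:
L→G→K→J: 12 + 4 + 4 = 20
L→M→K→J: 2 + 9 + 4 = 15
L→M→G→K→J: 2 + 15 + 4 + 4 = 25
L→M→I→K→J: 2 + 5 + 4 + 4 = 15
The minimum is 15.

15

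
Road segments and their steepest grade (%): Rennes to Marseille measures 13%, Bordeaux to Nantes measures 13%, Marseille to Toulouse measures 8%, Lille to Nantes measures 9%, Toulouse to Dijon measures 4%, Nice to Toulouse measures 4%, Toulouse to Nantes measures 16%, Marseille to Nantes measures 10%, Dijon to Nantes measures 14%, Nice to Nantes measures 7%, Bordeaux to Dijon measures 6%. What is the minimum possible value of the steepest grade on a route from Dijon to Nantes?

7

Paths from Dijon to Nantes:
Dijon -> Bordeaux -> Nantes: max(6, 13) = 13
Dijon -> Toulouse -> Nice -> Nantes: max(4, 4, 7) = 7
Dijon -> Toulouse -> Nantes: max(4, 16) = 16
Dijon -> Toulouse -> Marseille -> Nantes: max(4, 8, 10) = 10
Dijon -> Nantes: max(14) = 14
The minimum achievable maximum is 7%.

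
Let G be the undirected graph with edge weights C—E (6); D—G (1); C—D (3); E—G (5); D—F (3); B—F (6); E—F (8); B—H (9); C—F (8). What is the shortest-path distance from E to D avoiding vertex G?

9

Paths from E to D avoiding G:
E - C - F - D: 6 + 8 + 3 = 17
E - F - C - D: 8 + 8 + 3 = 19
E - C - D: 6 + 3 = 9
E - F - D: 8 + 3 = 11
Best route has total 9.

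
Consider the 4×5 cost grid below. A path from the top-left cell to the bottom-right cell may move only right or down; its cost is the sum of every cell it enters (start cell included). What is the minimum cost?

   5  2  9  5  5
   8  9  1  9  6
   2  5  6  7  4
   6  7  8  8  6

40

Take [0,0] [0,1] [0,2] [1,2] [2,2] [2,3] [2,4] [3,4] for a total of 5 + 2 + 9 + 1 + 6 + 7 + 4 + 6 = 40.
For comparison, the top-then-right route costs 42.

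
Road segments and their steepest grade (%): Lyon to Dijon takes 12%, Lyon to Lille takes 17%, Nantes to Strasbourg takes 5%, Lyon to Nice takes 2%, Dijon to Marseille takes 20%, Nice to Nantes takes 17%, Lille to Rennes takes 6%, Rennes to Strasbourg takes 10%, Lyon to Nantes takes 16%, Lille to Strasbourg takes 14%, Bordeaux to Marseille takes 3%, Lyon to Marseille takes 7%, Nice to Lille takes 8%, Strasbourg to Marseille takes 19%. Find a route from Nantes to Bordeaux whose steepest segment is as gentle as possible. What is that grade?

10

A few of the Nantes→Bordeaux routes:
Nantes → Strasbourg → Rennes → Lille → Nice → Lyon → Marseille → Bordeaux: max(5, 10, 6, 8, 2, 7, 3) = 10
Nantes → Nice → Lille → Lyon → Marseille → Bordeaux: max(17, 8, 17, 7, 3) = 17
Nantes → Lyon → Marseille → Bordeaux: max(16, 7, 3) = 16
Nantes → Strasbourg → Lille → Nice → Lyon → Marseille → Bordeaux: max(5, 14, 8, 2, 7, 3) = 14
The minimum achievable maximum is 10%.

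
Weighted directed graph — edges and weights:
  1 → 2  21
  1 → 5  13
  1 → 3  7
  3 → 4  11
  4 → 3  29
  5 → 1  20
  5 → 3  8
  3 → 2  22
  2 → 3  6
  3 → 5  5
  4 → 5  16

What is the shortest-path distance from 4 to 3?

Routes from 4 to 3:
4→5→3: 16 + 8 = 24
4→5→1→2→3: 16 + 20 + 21 + 6 = 63
4→5→1→3: 16 + 20 + 7 = 43
4→3: 29
Shortest: 24.

24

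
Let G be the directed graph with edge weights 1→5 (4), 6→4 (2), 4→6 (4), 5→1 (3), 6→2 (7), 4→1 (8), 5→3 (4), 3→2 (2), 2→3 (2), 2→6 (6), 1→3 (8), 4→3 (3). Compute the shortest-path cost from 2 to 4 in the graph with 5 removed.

8

Routes from 2 to 4 avoiding 5:
2 - 6 - 4: 6 + 2 = 8
The minimum is 8.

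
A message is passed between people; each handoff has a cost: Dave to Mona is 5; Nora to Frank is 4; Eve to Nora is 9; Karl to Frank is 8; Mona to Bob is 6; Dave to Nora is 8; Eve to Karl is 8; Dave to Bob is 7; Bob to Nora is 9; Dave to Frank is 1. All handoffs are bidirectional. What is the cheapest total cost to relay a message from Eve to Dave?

14

A few of the Eve→Dave routes:
Eve→Nora→Dave: 9 + 8 = 17
Eve→Nora→Frank→Dave: 9 + 4 + 1 = 14
Eve→Karl→Frank→Dave: 8 + 8 + 1 = 17
Best route has total 14.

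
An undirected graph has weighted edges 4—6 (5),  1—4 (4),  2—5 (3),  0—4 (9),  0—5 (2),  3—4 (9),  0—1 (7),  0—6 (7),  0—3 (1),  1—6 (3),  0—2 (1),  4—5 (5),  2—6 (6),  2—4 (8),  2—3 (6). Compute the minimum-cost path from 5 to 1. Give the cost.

9

A few of the 5→1 routes:
5 - 2 - 0 - 1: 3 + 1 + 7 = 11
5 - 4 - 1: 5 + 4 = 9
5 - 2 - 6 - 1: 3 + 6 + 3 = 12
5 - 0 - 1: 2 + 7 = 9
Best route has total 9.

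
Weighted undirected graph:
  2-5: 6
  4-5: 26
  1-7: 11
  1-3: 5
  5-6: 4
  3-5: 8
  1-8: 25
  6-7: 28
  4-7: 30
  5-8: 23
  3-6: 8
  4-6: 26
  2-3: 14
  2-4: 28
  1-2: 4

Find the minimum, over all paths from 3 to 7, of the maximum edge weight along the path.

Some routes from 3 to 7:
3→2→1→7: max(14, 4, 11) = 14
3→1→7: max(5, 11) = 11
3→6→5→8→1→7: max(8, 4, 23, 25, 11) = 25
3→6→5→2→1→7: max(8, 4, 6, 4, 11) = 11
3→5→2→1→7: max(8, 6, 4, 11) = 11
Best route has worst link 11.

11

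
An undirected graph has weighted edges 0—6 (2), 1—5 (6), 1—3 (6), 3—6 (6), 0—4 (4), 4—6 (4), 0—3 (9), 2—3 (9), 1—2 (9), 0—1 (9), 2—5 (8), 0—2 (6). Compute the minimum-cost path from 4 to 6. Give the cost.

4

Some routes from 4 to 6:
4 -> 0 -> 3 -> 6: 4 + 9 + 6 = 19
4 -> 6: 4
4 -> 0 -> 6: 4 + 2 = 6
The minimum is 4.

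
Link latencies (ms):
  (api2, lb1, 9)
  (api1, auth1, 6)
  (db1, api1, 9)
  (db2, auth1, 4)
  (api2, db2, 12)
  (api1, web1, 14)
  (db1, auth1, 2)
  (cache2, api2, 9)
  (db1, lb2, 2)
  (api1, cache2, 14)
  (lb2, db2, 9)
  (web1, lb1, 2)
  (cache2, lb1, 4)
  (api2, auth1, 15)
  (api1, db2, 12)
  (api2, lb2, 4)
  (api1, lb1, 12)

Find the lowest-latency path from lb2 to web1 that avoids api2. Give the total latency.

A few of the lb2→web1 routes:
lb2 → db1 → api1 → web1: 2 + 9 + 14 = 25
lb2 → db1 → auth1 → api1 → web1: 2 + 2 + 6 + 14 = 24
lb2 → db1 → auth1 → api1 → lb1 → web1: 2 + 2 + 6 + 12 + 2 = 24
The minimum is 24 ms.

24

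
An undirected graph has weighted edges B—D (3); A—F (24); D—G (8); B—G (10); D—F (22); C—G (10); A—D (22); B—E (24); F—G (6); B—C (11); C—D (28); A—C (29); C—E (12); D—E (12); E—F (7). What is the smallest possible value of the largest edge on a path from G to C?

Checking several routes:
G → B → C: max(10, 11) = 11
G → C: max(10) = 10
G → D → B → C: max(8, 3, 11) = 11
G → F → E → D → B → C: max(6, 7, 12, 3, 11) = 12
The minimum achievable maximum is 10.

10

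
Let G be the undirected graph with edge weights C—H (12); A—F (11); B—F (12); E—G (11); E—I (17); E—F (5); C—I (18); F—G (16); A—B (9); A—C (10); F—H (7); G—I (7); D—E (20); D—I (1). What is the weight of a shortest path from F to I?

22

Some routes from F to I:
F -> G -> I: 16 + 7 = 23
F -> E -> G -> I: 5 + 11 + 7 = 23
F -> E -> D -> I: 5 + 20 + 1 = 26
F -> E -> I: 5 + 17 = 22
Shortest: 22.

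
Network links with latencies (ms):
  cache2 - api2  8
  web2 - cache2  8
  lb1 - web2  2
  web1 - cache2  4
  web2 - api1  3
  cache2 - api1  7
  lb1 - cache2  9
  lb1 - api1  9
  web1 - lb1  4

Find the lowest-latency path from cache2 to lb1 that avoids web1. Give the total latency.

9

Comparing a few candidate routes:
cache2 → lb1: 9
cache2 → api1 → web2 → lb1: 7 + 3 + 2 = 12
cache2 → web2 → lb1: 8 + 2 = 10
Best route has total 9 ms.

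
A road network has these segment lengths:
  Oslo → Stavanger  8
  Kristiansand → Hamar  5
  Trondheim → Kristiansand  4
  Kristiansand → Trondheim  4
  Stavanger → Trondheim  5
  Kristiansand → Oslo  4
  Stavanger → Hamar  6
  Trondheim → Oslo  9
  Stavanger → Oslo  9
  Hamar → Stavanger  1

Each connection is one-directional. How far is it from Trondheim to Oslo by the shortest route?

8

Candidate routes:
Trondheim - Oslo: 9
Trondheim - Kristiansand - Hamar - Stavanger - Oslo: 4 + 5 + 1 + 9 = 19
Trondheim - Kristiansand - Oslo: 4 + 4 = 8
Shortest: 8.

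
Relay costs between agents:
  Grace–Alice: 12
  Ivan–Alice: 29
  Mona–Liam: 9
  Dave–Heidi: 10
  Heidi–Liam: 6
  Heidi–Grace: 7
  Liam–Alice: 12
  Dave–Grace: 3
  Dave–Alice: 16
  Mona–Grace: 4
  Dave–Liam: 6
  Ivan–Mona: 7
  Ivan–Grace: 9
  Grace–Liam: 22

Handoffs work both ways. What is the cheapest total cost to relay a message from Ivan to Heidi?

Checking several routes:
Ivan-Grace-Heidi: 9 + 7 = 16
Ivan-Grace-Dave-Heidi: 9 + 3 + 10 = 22
Ivan-Mona-Grace-Heidi: 7 + 4 + 7 = 18
Ivan-Mona-Liam-Heidi: 7 + 9 + 6 = 22
Best route has total 16.

16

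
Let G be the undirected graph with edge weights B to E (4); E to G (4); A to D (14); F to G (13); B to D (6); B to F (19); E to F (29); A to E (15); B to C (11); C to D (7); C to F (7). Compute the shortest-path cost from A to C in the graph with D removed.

30

A few of the A→C routes:
A→E→B→C: 15 + 4 + 11 = 30
A→E→G→F→C: 15 + 4 + 13 + 7 = 39
A→E→B→F→C: 15 + 4 + 19 + 7 = 45
The minimum is 30.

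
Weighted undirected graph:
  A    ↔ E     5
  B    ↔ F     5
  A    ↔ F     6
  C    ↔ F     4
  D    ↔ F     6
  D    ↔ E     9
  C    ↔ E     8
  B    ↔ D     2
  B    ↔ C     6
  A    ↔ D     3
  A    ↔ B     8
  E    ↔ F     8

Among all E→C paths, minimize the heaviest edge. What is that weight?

A few of the E→C routes:
E - A - F - C: max(5, 6, 4) = 6
E - A - D - B - F - C: max(5, 3, 2, 5, 4) = 5
E - A - F - B - C: max(5, 6, 5, 6) = 6
Smallest bottleneck: 5.

5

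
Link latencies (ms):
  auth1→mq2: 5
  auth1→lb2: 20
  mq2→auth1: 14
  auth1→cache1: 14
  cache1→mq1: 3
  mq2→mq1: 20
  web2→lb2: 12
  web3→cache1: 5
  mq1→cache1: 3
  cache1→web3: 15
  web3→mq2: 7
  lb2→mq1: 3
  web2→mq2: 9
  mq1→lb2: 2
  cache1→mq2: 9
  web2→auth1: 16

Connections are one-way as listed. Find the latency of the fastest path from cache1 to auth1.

23

Routes from cache1 to auth1:
cache1 - web3 - mq2 - auth1: 15 + 7 + 14 = 36
cache1 - mq2 - auth1: 9 + 14 = 23
Shortest: 23 ms.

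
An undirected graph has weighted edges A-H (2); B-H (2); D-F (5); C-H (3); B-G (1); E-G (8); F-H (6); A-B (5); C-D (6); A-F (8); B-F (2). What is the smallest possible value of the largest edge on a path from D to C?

5

A few of the D→C routes:
D → F → B → H → C: max(5, 2, 2, 3) = 5
D → F → H → C: max(5, 6, 3) = 6
D → F → B → A → H → C: max(5, 2, 5, 2, 3) = 5
D → C: max(6) = 6
The minimum achievable maximum is 5.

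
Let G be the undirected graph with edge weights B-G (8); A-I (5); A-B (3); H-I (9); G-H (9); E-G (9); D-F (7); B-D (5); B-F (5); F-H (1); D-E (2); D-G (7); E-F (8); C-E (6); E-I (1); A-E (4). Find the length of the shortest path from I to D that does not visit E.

Comparing a few candidate routes:
I - H - G - D: 9 + 9 + 7 = 25
I - A - B - G - D: 5 + 3 + 8 + 7 = 23
I - A - B - F - D: 5 + 3 + 5 + 7 = 20
I - H - F - D: 9 + 1 + 7 = 17
I - H - F - B - D: 9 + 1 + 5 + 5 = 20
I - A - B - D: 5 + 3 + 5 = 13
Best route has total 13.

13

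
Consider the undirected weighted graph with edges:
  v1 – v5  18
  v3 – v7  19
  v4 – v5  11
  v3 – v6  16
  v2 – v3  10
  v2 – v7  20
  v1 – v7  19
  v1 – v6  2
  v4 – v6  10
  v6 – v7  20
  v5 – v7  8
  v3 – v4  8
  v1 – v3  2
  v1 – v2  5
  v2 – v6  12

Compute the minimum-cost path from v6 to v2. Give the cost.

7

Checking several routes:
v6-v2: 12
v6-v1-v3-v2: 2 + 2 + 10 = 14
v6-v1-v2: 2 + 5 = 7
The minimum is 7.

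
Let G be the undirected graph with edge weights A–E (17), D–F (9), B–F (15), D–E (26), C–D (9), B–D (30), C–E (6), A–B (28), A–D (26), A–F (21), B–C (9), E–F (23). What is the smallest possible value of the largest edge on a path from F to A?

Comparing a few candidate routes:
F→D→C→E→A: max(9, 9, 6, 17) = 17
F→B→C→E→A: max(15, 9, 6, 17) = 17
F→D→E→A: max(9, 26, 17) = 26
F→E→A: max(23, 17) = 23
F→D→A: max(9, 26) = 26
F→A: max(21) = 21
The minimum achievable maximum is 17.

17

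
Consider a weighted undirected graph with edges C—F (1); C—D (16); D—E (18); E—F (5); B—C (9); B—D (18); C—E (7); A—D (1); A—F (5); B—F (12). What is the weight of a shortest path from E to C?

6

A few of the E→C routes:
E - C: 7
E - F - C: 5 + 1 = 6
E - D - A - F - C: 18 + 1 + 5 + 1 = 25
The minimum is 6.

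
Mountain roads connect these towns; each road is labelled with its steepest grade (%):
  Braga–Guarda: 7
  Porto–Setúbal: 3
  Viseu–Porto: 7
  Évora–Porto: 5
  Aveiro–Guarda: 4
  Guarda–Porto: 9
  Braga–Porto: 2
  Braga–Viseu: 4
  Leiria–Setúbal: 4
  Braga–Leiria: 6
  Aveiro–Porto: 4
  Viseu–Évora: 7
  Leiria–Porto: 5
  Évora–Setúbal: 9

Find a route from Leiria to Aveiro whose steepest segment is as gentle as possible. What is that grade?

Checking several routes:
Leiria -> Braga -> Porto -> Aveiro: max(6, 2, 4) = 6
Leiria -> Setúbal -> Porto -> Aveiro: max(4, 3, 4) = 4
Leiria -> Porto -> Aveiro: max(5, 4) = 5
Leiria -> Braga -> Guarda -> Aveiro: max(6, 7, 4) = 7
The minimum achievable maximum is 4%.

4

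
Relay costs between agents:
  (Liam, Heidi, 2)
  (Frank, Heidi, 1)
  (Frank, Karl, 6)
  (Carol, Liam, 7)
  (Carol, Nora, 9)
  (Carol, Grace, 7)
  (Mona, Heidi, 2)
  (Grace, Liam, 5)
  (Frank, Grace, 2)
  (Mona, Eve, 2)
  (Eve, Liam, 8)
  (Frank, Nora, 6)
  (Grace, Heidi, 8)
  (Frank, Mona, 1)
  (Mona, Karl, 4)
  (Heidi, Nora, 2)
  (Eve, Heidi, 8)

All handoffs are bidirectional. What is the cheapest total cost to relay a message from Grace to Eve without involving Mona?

11

A few of the Grace→Eve routes:
Grace - Heidi - Eve: 8 + 8 = 16
Grace - Frank - Heidi - Eve: 2 + 1 + 8 = 11
Grace - Frank - Heidi - Liam - Eve: 2 + 1 + 2 + 8 = 13
Grace - Liam - Heidi - Eve: 5 + 2 + 8 = 15
Grace - Liam - Eve: 5 + 8 = 13
Shortest: 11.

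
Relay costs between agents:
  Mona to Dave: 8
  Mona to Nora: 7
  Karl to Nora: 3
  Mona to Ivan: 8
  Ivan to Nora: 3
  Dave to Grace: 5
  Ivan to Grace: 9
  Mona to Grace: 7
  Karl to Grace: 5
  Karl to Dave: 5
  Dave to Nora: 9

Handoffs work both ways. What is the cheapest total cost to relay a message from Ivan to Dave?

A few of the Ivan→Dave routes:
Ivan - Grace - Dave: 9 + 5 = 14
Ivan - Nora - Dave: 3 + 9 = 12
Ivan - Mona - Dave: 8 + 8 = 16
Ivan - Nora - Karl - Dave: 3 + 3 + 5 = 11
Ivan - Nora - Karl - Grace - Dave: 3 + 3 + 5 + 5 = 16
The minimum is 11.

11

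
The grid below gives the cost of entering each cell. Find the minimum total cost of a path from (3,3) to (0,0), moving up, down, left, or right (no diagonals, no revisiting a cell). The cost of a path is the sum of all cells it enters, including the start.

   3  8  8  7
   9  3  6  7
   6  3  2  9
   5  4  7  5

31

Path (3,3) (3,2) (2,2) (2,1) (1,1) (0,1) (0,0): 5 + 7 + 2 + 3 + 3 + 8 + 3 = 31.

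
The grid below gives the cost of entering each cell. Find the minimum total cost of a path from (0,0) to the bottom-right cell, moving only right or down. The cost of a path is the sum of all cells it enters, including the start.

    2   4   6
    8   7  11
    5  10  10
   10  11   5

One optimal route is [0,0] → [0,1] → [0,2] → [1,2] → [2,2] → [3,2].
Its cost is 2 + 4 + 6 + 11 + 10 + 5 = 38.

38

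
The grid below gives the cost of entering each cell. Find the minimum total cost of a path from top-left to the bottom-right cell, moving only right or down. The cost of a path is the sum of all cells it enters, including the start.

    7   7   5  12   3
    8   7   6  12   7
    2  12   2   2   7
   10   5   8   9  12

Take r0c0 → r0c1 → r0c2 → r1c2 → r2c2 → r2c3 → r2c4 → r3c4 for a total of 7 + 7 + 5 + 6 + 2 + 2 + 7 + 12 = 48.
(Top row then right column would cost 60.)

48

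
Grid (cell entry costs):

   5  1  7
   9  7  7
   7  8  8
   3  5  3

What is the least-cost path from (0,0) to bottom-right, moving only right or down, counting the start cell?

One optimal route is (0,0) (0,1) (1,1) (2,1) (3,1) (3,2).
Its cost is 5 + 1 + 7 + 8 + 5 + 3 = 29.

29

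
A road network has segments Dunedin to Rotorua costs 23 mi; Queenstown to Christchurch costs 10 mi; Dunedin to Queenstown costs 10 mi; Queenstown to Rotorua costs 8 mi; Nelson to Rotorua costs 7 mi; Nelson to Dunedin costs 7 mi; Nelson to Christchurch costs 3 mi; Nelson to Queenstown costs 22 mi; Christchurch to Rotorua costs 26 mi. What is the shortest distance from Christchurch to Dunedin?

Some routes from Christchurch to Dunedin:
Christchurch→Queenstown→Dunedin: 10 + 10 = 20
Christchurch→Nelson→Dunedin: 3 + 7 = 10
Christchurch→Nelson→Rotorua→Queenstown→Dunedin: 3 + 7 + 8 + 10 = 28
Christchurch→Queenstown→Rotorua→Nelson→Dunedin: 10 + 8 + 7 + 7 = 32
The minimum is 10 mi.

10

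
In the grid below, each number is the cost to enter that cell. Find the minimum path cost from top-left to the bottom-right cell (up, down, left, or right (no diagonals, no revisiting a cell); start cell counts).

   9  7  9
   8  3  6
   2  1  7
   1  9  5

One optimal route is (0,0) (0,1) (1,1) (2,1) (2,2) (3,2).
Its cost is 9 + 7 + 3 + 1 + 7 + 5 = 32.

32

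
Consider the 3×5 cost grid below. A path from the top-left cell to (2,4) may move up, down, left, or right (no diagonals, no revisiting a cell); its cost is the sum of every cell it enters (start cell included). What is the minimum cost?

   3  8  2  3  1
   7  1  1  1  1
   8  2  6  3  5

Path (0,0) -> (1,0) -> (1,1) -> (1,2) -> (1,3) -> (1,4) -> (2,4): 3 + 7 + 1 + 1 + 1 + 1 + 5 = 19.

19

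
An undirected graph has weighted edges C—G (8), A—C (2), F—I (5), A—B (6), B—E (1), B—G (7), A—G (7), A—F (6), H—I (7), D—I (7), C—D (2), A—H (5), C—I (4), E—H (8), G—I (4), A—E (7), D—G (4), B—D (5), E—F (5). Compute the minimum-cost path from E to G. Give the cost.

Checking several routes:
E-F-I-G: 5 + 5 + 4 = 14
E-B-D-G: 1 + 5 + 4 = 10
E-B-G: 1 + 7 = 8
E-A-G: 7 + 7 = 14
Shortest: 8.

8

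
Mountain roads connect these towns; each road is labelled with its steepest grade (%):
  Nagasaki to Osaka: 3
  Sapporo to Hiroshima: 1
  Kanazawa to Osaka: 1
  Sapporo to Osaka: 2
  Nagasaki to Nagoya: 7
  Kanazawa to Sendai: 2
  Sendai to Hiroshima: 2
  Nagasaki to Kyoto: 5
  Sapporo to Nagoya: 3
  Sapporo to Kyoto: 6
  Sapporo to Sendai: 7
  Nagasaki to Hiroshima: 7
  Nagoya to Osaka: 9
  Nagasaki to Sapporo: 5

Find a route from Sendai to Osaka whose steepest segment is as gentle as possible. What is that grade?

A few of the Sendai→Osaka routes:
Sendai → Hiroshima → Sapporo → Nagasaki → Osaka: max(2, 1, 5, 3) = 5
Sendai → Kanazawa → Osaka: max(2, 1) = 2
Sendai → Hiroshima → Sapporo → Osaka: max(2, 1, 2) = 2
Best route has worst link 2%.

2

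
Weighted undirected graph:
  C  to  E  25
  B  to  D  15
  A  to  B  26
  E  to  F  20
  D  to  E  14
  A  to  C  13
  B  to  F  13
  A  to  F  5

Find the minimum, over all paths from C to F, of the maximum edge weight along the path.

Paths from C to F:
C -> E -> D -> B -> F: max(25, 14, 15, 13) = 25
C -> E -> D -> B -> A -> F: max(25, 14, 15, 26, 5) = 26
C -> A -> F: max(13, 5) = 13
C -> A -> B -> D -> E -> F: max(13, 26, 15, 14, 20) = 26
C -> A -> B -> F: max(13, 26, 13) = 26
C -> E -> F: max(25, 20) = 25
The minimum achievable maximum is 13.

13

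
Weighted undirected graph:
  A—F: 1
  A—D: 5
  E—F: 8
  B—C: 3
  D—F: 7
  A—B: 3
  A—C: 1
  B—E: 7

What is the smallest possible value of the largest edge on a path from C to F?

Checking several routes:
C -> B -> E -> F: max(3, 7, 8) = 8
C -> B -> A -> F: max(3, 3, 1) = 3
C -> A -> F: max(1, 1) = 1
C -> B -> A -> D -> F: max(3, 3, 5, 7) = 7
C -> A -> D -> F: max(1, 5, 7) = 7
Smallest bottleneck: 1.

1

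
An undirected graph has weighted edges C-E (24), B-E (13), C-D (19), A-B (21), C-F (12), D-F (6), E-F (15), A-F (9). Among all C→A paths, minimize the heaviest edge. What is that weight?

12

Comparing a few candidate routes:
C → F → E → B → A: max(12, 15, 13, 21) = 21
C → E → F → A: max(24, 15, 9) = 24
C → D → F → E → B → A: max(19, 6, 15, 13, 21) = 21
C → F → A: max(12, 9) = 12
C → D → F → A: max(19, 6, 9) = 19
The minimum achievable maximum is 12.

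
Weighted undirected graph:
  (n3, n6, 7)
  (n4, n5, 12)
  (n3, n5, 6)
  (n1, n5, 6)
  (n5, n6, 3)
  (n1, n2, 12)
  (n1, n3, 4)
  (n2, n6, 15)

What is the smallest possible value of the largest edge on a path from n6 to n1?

6

Candidate routes:
n6 - n5 - n1: max(3, 6) = 6
n6 - n2 - n1: max(15, 12) = 15
n6 - n5 - n3 - n1: max(3, 6, 4) = 6
n6 - n3 - n1: max(7, 4) = 7
n6 - n3 - n5 - n1: max(7, 6, 6) = 7
Best route has worst link 6.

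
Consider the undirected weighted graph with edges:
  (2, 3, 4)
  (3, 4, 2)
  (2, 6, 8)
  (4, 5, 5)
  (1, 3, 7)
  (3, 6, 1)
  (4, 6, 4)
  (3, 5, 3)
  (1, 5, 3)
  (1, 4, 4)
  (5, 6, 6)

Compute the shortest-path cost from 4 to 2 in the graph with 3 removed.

12

Candidate routes:
4 - 6 - 2: 4 + 8 = 12
4 - 5 - 6 - 2: 5 + 6 + 8 = 19
4 - 1 - 5 - 6 - 2: 4 + 3 + 6 + 8 = 21
Shortest: 12.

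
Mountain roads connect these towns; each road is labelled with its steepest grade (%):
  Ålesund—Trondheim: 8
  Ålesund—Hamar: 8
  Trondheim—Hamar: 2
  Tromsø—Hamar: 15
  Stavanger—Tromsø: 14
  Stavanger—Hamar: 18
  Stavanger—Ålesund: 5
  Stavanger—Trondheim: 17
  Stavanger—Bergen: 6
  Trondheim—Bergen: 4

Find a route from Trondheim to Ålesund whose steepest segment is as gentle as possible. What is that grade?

6

A few of the Trondheim→Ålesund routes:
Trondheim-Hamar-Tromsø-Stavanger-Ålesund: max(2, 15, 14, 5) = 15
Trondheim-Ålesund: max(8) = 8
Trondheim-Hamar-Ålesund: max(2, 8) = 8
Trondheim-Bergen-Stavanger-Ålesund: max(4, 6, 5) = 6
Smallest bottleneck: 6%.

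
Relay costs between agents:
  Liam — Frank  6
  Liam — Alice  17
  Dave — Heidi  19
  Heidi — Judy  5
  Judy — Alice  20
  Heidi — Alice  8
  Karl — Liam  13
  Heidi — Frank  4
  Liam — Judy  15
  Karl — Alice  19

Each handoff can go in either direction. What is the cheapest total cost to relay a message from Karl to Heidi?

Checking several routes:
Karl - Alice - Heidi: 19 + 8 = 27
Karl - Liam - Judy - Heidi: 13 + 15 + 5 = 33
Karl - Liam - Alice - Heidi: 13 + 17 + 8 = 38
Karl - Alice - Judy - Heidi: 19 + 20 + 5 = 44
Karl - Alice - Liam - Frank - Heidi: 19 + 17 + 6 + 4 = 46
Karl - Liam - Frank - Heidi: 13 + 6 + 4 = 23
Shortest: 23.

23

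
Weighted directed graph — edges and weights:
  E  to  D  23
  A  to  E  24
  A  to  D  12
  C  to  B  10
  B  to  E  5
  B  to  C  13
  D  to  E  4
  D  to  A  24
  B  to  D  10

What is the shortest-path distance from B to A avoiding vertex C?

34

Paths from B to A avoiding C:
B → E → D → A: 5 + 23 + 24 = 52
B → D → A: 10 + 24 = 34
The minimum is 34.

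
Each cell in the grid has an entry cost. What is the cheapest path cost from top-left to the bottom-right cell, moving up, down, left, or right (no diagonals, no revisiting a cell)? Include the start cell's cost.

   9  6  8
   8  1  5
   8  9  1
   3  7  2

Cheapest: (0,0) → (0,1) → (1,1) → (1,2) → (2,2) → (3,2)
  9 + 6 + 1 + 5 + 1 + 2 = 24

24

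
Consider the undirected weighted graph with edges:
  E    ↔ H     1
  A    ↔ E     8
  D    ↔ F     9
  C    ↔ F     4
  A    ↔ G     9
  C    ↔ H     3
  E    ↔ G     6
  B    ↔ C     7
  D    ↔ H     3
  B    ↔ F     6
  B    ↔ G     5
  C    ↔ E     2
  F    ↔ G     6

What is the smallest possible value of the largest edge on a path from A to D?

Checking several routes:
A -> E -> H -> D: max(8, 1, 3) = 8
A -> E -> G -> B -> C -> H -> D: max(8, 6, 5, 7, 3, 3) = 8
A -> E -> G -> B -> F -> C -> H -> D: max(8, 6, 5, 6, 4, 3, 3) = 8
A -> E -> C -> H -> D: max(8, 2, 3, 3) = 8
Smallest bottleneck: 8.

8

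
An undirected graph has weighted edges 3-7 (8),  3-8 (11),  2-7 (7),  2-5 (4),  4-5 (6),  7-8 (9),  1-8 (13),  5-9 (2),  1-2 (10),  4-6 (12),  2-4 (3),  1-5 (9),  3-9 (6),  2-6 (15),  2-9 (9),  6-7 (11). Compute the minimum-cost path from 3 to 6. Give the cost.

Some routes from 3 to 6:
3-7-6: 8 + 11 = 19
3-9-5-2-4-6: 6 + 2 + 4 + 3 + 12 = 27
3-9-5-4-6: 6 + 2 + 6 + 12 = 26
The minimum is 19.

19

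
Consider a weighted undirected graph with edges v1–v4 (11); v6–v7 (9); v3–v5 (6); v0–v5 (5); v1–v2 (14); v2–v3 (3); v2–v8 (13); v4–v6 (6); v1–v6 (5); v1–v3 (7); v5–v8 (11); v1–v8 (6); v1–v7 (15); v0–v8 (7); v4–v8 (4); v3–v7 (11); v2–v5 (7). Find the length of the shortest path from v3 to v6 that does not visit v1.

20

Some routes from v3 to v6 avoiding v1:
v3→v7→v6: 11 + 9 = 20
v3→v5→v8→v4→v6: 6 + 11 + 4 + 6 = 27
v3→v2→v8→v4→v6: 3 + 13 + 4 + 6 = 26
v3→v5→v0→v8→v4→v6: 6 + 5 + 7 + 4 + 6 = 28
The minimum is 20.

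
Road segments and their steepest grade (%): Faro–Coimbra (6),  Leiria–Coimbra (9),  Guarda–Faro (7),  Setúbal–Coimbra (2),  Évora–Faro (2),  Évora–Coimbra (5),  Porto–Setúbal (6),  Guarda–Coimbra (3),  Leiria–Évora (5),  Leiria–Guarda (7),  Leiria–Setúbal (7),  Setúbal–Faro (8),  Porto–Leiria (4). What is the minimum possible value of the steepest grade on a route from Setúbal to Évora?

Some routes from Setúbal to Évora:
Setúbal→Coimbra→Évora: max(2, 5) = 5
Setúbal→Porto→Leiria→Guarda→Faro→Évora: max(6, 4, 7, 7, 2) = 7
Setúbal→Porto→Leiria→Évora: max(6, 4, 5) = 6
Setúbal→Porto→Leiria→Guarda→Faro→Coimbra→Évora: max(6, 4, 7, 7, 6, 5) = 7
Setúbal→Porto→Leiria→Guarda→Coimbra→Faro→Évora: max(6, 4, 7, 3, 6, 2) = 7
Setúbal→Coimbra→Faro→Évora: max(2, 6, 2) = 6
The minimum achievable maximum is 5%.

5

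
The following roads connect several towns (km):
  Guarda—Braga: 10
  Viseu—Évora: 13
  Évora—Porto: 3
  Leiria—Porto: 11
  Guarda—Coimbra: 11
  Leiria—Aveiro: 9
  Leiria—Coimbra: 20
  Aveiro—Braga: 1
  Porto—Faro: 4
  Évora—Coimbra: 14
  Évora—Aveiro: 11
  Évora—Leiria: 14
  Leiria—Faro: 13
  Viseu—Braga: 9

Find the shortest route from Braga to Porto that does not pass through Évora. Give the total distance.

Paths from Braga to Porto avoiding Évora:
Braga -> Guarda -> Coimbra -> Leiria -> Faro -> Porto: 10 + 11 + 20 + 13 + 4 = 58
Braga -> Guarda -> Coimbra -> Leiria -> Porto: 10 + 11 + 20 + 11 = 52
Braga -> Aveiro -> Leiria -> Porto: 1 + 9 + 11 = 21
Braga -> Aveiro -> Leiria -> Faro -> Porto: 1 + 9 + 13 + 4 = 27
The minimum is 21 km.

21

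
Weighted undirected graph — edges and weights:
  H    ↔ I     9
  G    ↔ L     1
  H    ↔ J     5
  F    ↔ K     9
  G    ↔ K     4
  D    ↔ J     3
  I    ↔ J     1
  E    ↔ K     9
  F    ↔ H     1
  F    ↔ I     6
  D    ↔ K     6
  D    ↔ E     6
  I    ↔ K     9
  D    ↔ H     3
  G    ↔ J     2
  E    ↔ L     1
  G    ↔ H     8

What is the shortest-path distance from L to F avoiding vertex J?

Some routes from L to F avoiding J:
L-G-K-D-H-F: 1 + 4 + 6 + 3 + 1 = 15
L-E-K-F: 1 + 9 + 9 = 19
L-G-K-F: 1 + 4 + 9 = 14
L-E-D-H-F: 1 + 6 + 3 + 1 = 11
L-G-H-F: 1 + 8 + 1 = 10
The minimum is 10.

10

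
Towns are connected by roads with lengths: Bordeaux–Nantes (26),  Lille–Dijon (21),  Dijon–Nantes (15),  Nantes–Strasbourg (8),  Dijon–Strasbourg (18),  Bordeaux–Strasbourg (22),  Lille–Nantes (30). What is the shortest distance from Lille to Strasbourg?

Paths from Lille to Strasbourg:
Lille - Dijon - Nantes - Strasbourg: 21 + 15 + 8 = 44
Lille - Nantes - Dijon - Strasbourg: 30 + 15 + 18 = 63
Lille - Nantes - Strasbourg: 30 + 8 = 38
Lille - Nantes - Bordeaux - Strasbourg: 30 + 26 + 22 = 78
Lille - Dijon - Nantes - Bordeaux - Strasbourg: 21 + 15 + 26 + 22 = 84
Lille - Dijon - Strasbourg: 21 + 18 = 39
Shortest: 38.

38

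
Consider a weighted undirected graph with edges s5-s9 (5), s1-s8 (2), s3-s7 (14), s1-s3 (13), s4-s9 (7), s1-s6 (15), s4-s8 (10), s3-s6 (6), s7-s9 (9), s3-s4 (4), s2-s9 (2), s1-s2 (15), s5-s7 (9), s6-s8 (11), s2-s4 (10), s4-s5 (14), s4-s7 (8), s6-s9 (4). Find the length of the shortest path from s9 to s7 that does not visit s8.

9

Checking several routes:
s9 → s6 → s3 → s4 → s7: 4 + 6 + 4 + 8 = 22
s9 → s5 → s7: 5 + 9 = 14
s9 → s4 → s7: 7 + 8 = 15
s9 → s2 → s4 → s7: 2 + 10 + 8 = 20
s9 → s7: 9
Shortest: 9.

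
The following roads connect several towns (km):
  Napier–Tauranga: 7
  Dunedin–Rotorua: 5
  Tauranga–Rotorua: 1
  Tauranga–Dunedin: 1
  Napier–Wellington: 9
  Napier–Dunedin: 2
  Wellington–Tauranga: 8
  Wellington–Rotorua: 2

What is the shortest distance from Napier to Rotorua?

4

Checking several routes:
Napier-Dunedin-Rotorua: 2 + 5 = 7
Napier-Tauranga-Rotorua: 7 + 1 = 8
Napier-Wellington-Rotorua: 9 + 2 = 11
Napier-Dunedin-Tauranga-Rotorua: 2 + 1 + 1 = 4
Napier-Tauranga-Dunedin-Rotorua: 7 + 1 + 5 = 13
Napier-Dunedin-Tauranga-Wellington-Rotorua: 2 + 1 + 8 + 2 = 13
The minimum is 4 km.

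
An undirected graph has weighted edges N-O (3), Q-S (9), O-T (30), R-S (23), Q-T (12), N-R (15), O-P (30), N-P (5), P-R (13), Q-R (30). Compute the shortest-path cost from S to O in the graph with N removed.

Comparing a few candidate routes:
S -> Q -> T -> O: 9 + 12 + 30 = 51
S -> R -> P -> O: 23 + 13 + 30 = 66
S -> Q -> R -> P -> O: 9 + 30 + 13 + 30 = 82
Best route has total 51.

51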